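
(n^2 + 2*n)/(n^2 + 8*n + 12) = n/(n + 6)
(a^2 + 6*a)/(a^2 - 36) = a/(a - 6)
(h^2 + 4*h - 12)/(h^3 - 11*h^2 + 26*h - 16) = (h + 6)/(h^2 - 9*h + 8)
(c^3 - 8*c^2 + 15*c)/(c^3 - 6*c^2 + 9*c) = (c - 5)/(c - 3)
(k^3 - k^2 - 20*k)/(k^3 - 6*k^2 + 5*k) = (k + 4)/(k - 1)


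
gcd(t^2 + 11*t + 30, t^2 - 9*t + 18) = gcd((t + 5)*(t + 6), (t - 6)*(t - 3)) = 1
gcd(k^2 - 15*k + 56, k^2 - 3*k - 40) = k - 8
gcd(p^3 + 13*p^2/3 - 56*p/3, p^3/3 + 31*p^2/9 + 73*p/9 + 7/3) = p + 7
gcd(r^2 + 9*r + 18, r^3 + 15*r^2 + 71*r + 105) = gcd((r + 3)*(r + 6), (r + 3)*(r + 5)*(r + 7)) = r + 3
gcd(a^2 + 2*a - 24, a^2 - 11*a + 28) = a - 4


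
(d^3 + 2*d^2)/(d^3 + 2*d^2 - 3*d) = d*(d + 2)/(d^2 + 2*d - 3)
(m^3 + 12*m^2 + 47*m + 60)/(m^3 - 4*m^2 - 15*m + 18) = (m^2 + 9*m + 20)/(m^2 - 7*m + 6)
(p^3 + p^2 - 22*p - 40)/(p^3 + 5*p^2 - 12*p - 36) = (p^2 - p - 20)/(p^2 + 3*p - 18)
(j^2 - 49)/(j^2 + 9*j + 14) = (j - 7)/(j + 2)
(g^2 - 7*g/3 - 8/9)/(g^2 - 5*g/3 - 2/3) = (g - 8/3)/(g - 2)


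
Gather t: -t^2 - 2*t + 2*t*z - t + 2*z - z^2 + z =-t^2 + t*(2*z - 3) - z^2 + 3*z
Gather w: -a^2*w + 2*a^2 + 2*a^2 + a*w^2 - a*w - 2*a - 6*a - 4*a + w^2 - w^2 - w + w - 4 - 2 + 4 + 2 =4*a^2 + a*w^2 - 12*a + w*(-a^2 - a)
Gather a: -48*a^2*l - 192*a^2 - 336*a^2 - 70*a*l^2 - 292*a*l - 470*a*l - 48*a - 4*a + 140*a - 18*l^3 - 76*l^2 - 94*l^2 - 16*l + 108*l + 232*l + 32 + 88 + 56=a^2*(-48*l - 528) + a*(-70*l^2 - 762*l + 88) - 18*l^3 - 170*l^2 + 324*l + 176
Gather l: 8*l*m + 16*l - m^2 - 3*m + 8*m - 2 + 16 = l*(8*m + 16) - m^2 + 5*m + 14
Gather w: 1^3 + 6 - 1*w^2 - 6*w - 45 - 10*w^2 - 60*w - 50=-11*w^2 - 66*w - 88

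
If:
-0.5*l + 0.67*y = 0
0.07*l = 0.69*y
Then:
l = 0.00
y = 0.00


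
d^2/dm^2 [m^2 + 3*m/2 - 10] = 2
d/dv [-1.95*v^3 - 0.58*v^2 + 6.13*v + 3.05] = -5.85*v^2 - 1.16*v + 6.13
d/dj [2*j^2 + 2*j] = 4*j + 2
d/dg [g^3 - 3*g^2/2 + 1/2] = 3*g*(g - 1)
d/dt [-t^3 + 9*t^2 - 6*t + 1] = -3*t^2 + 18*t - 6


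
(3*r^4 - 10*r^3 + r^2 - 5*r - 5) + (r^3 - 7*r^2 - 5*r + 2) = 3*r^4 - 9*r^3 - 6*r^2 - 10*r - 3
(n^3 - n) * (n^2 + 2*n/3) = n^5 + 2*n^4/3 - n^3 - 2*n^2/3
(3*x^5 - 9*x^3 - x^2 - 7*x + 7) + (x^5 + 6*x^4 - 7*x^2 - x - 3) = 4*x^5 + 6*x^4 - 9*x^3 - 8*x^2 - 8*x + 4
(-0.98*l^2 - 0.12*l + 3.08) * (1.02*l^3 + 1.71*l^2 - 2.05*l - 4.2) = -0.9996*l^5 - 1.7982*l^4 + 4.9454*l^3 + 9.6288*l^2 - 5.81*l - 12.936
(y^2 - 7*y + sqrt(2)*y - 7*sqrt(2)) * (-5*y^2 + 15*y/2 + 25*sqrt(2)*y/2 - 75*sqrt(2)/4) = -5*y^4 + 15*sqrt(2)*y^3/2 + 85*y^3/2 - 255*sqrt(2)*y^2/4 - 55*y^2/2 - 425*y/2 + 315*sqrt(2)*y/4 + 525/2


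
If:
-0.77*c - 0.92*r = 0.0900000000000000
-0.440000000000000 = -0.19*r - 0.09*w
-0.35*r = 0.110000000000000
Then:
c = 0.26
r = -0.31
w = 5.55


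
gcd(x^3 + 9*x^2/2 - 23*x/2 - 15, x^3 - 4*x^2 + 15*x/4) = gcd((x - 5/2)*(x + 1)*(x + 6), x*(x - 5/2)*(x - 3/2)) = x - 5/2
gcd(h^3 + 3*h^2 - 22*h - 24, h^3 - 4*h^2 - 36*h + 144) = h^2 + 2*h - 24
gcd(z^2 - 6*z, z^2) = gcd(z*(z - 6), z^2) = z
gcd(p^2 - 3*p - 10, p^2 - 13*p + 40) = p - 5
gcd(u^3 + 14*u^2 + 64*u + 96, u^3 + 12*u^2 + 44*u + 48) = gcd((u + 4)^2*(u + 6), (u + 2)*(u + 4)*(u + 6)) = u^2 + 10*u + 24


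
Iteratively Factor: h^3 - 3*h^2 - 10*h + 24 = (h - 2)*(h^2 - h - 12) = (h - 2)*(h + 3)*(h - 4)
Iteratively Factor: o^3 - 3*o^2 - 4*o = (o + 1)*(o^2 - 4*o) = o*(o + 1)*(o - 4)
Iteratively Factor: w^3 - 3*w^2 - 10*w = (w + 2)*(w^2 - 5*w) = (w - 5)*(w + 2)*(w)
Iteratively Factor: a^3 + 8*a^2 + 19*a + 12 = (a + 1)*(a^2 + 7*a + 12) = (a + 1)*(a + 4)*(a + 3)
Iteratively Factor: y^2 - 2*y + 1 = (y - 1)*(y - 1)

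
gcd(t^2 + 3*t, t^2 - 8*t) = t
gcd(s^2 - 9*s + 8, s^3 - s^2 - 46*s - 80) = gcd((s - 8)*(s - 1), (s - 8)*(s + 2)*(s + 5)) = s - 8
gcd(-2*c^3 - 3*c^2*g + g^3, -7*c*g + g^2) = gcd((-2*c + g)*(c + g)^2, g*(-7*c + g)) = 1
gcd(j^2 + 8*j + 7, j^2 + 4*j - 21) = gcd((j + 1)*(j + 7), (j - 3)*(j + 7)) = j + 7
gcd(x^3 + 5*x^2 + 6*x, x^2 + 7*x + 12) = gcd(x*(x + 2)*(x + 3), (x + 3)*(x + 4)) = x + 3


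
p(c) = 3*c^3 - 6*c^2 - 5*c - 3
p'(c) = 9*c^2 - 12*c - 5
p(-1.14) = -9.54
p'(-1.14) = 20.38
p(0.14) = -3.81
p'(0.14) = -6.50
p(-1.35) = -14.57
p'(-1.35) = 27.60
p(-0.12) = -2.49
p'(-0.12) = -3.43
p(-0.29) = -2.13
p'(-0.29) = -0.76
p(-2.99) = -121.88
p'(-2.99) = 111.34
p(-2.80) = -101.90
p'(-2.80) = 99.16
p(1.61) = -14.08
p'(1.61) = -0.99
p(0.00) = -3.00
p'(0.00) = -5.00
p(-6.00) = -837.00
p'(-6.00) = 391.00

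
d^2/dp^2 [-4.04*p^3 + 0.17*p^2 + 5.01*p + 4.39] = 0.34 - 24.24*p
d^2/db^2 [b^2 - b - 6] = 2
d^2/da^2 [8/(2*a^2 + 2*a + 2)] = 8*(-a^2 - a + (2*a + 1)^2 - 1)/(a^2 + a + 1)^3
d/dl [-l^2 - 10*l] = -2*l - 10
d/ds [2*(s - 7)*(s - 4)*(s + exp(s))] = 2*(s - 7)*(s - 4)*(exp(s) + 1) + 2*(s - 7)*(s + exp(s)) + 2*(s - 4)*(s + exp(s))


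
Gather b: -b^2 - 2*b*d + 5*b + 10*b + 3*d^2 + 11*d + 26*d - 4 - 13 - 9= -b^2 + b*(15 - 2*d) + 3*d^2 + 37*d - 26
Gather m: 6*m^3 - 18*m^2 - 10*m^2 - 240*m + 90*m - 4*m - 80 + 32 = 6*m^3 - 28*m^2 - 154*m - 48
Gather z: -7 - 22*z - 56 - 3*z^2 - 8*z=-3*z^2 - 30*z - 63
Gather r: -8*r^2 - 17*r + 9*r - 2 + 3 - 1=-8*r^2 - 8*r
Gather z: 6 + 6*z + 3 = 6*z + 9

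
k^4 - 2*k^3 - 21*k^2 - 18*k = k*(k - 6)*(k + 1)*(k + 3)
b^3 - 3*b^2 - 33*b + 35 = (b - 7)*(b - 1)*(b + 5)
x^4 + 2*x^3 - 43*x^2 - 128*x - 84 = (x - 7)*(x + 1)*(x + 2)*(x + 6)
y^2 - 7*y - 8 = (y - 8)*(y + 1)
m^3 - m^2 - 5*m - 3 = (m - 3)*(m + 1)^2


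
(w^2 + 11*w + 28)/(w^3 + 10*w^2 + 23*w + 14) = (w + 4)/(w^2 + 3*w + 2)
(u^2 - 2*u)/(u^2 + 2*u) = (u - 2)/(u + 2)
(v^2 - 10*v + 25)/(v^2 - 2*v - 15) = (v - 5)/(v + 3)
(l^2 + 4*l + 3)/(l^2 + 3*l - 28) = (l^2 + 4*l + 3)/(l^2 + 3*l - 28)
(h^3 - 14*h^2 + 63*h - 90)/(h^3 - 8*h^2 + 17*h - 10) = (h^2 - 9*h + 18)/(h^2 - 3*h + 2)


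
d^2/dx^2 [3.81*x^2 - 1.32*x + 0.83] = 7.62000000000000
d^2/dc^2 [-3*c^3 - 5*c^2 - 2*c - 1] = -18*c - 10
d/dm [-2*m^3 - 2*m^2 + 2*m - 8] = -6*m^2 - 4*m + 2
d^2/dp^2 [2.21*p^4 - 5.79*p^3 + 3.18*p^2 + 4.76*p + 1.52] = 26.52*p^2 - 34.74*p + 6.36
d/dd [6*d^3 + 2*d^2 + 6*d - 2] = 18*d^2 + 4*d + 6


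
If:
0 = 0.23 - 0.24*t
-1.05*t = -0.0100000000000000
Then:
No Solution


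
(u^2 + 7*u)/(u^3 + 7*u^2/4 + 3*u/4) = 4*(u + 7)/(4*u^2 + 7*u + 3)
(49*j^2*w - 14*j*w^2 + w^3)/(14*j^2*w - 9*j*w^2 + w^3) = (-7*j + w)/(-2*j + w)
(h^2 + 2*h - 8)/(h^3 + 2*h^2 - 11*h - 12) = (h - 2)/(h^2 - 2*h - 3)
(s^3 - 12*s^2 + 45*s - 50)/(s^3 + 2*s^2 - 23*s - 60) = (s^2 - 7*s + 10)/(s^2 + 7*s + 12)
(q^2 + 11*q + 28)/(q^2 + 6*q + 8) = (q + 7)/(q + 2)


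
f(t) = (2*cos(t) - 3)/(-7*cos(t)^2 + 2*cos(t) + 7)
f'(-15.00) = 18.79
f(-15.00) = -3.14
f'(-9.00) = 71.80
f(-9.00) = 7.61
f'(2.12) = -2.38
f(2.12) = -1.00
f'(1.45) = -0.29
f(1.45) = -0.39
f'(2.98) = -3.76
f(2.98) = 2.77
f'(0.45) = 0.29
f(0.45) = -0.38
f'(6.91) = 0.17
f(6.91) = -0.34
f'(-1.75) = 0.67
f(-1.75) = -0.52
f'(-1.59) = 0.43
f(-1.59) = -0.44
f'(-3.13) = 0.22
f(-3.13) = 2.50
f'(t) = (-14*sin(t)*cos(t) + 2*sin(t))*(2*cos(t) - 3)/(-7*cos(t)^2 + 2*cos(t) + 7)^2 - 2*sin(t)/(-7*cos(t)^2 + 2*cos(t) + 7)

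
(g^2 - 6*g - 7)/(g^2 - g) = (g^2 - 6*g - 7)/(g*(g - 1))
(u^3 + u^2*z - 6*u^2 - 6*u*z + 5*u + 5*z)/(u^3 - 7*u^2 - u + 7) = (u^2 + u*z - 5*u - 5*z)/(u^2 - 6*u - 7)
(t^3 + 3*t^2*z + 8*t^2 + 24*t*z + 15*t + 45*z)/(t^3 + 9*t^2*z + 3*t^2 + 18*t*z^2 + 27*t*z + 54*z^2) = (t + 5)/(t + 6*z)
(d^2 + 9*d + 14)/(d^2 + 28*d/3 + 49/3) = 3*(d + 2)/(3*d + 7)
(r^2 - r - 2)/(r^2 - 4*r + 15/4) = 4*(r^2 - r - 2)/(4*r^2 - 16*r + 15)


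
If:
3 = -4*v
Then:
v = -3/4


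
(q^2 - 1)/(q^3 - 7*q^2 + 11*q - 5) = (q + 1)/(q^2 - 6*q + 5)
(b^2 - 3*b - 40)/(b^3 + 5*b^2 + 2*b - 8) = (b^2 - 3*b - 40)/(b^3 + 5*b^2 + 2*b - 8)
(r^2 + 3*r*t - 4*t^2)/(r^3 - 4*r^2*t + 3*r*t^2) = (r + 4*t)/(r*(r - 3*t))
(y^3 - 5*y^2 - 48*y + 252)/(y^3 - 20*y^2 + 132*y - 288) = (y + 7)/(y - 8)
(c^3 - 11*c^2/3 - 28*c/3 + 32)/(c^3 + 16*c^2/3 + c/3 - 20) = (3*c^2 - 20*c + 32)/(3*c^2 + 7*c - 20)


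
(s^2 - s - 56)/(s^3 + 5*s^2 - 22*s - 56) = (s - 8)/(s^2 - 2*s - 8)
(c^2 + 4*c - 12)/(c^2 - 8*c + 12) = (c + 6)/(c - 6)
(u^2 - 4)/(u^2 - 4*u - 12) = (u - 2)/(u - 6)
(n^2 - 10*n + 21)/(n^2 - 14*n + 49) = (n - 3)/(n - 7)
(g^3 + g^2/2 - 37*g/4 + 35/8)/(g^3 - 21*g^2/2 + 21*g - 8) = (g^2 + g - 35/4)/(g^2 - 10*g + 16)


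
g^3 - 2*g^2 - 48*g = g*(g - 8)*(g + 6)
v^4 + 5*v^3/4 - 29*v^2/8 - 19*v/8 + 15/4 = (v - 5/4)*(v - 1)*(v + 3/2)*(v + 2)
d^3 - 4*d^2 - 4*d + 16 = (d - 4)*(d - 2)*(d + 2)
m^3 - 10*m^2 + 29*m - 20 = (m - 5)*(m - 4)*(m - 1)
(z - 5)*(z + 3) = z^2 - 2*z - 15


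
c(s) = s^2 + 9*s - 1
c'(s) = 2*s + 9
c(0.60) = 4.76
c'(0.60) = 10.20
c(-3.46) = -20.17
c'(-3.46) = 2.08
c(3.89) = 49.14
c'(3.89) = 16.78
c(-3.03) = -19.09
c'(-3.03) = 2.94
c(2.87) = 33.07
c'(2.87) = 14.74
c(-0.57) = -5.81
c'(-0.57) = 7.86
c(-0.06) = -1.54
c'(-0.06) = 8.88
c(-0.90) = -8.29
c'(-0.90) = 7.20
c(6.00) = 89.00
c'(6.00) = 21.00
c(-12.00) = 35.00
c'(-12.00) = -15.00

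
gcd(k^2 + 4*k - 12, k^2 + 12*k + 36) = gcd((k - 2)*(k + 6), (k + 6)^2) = k + 6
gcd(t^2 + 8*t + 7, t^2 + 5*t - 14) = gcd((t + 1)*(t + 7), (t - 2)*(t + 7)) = t + 7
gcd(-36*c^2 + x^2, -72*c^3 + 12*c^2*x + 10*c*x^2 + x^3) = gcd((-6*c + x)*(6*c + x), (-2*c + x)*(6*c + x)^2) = 6*c + x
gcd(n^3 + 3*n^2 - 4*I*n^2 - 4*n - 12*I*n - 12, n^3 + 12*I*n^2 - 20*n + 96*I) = n - 2*I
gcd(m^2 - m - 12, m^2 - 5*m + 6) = 1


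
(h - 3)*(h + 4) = h^2 + h - 12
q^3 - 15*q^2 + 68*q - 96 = (q - 8)*(q - 4)*(q - 3)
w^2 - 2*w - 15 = (w - 5)*(w + 3)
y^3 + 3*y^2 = y^2*(y + 3)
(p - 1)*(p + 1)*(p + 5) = p^3 + 5*p^2 - p - 5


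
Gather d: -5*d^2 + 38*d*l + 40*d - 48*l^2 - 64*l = -5*d^2 + d*(38*l + 40) - 48*l^2 - 64*l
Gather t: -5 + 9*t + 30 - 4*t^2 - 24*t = -4*t^2 - 15*t + 25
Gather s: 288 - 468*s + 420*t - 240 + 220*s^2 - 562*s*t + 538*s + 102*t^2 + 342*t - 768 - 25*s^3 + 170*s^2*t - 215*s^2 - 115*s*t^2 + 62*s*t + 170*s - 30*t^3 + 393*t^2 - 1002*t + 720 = -25*s^3 + s^2*(170*t + 5) + s*(-115*t^2 - 500*t + 240) - 30*t^3 + 495*t^2 - 240*t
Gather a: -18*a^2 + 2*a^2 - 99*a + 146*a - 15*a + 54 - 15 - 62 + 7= -16*a^2 + 32*a - 16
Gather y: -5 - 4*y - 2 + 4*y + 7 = 0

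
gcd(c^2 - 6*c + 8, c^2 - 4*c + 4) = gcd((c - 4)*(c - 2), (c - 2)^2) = c - 2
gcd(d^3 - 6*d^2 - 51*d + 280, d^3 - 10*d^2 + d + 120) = d^2 - 13*d + 40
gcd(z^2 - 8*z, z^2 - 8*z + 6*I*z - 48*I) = z - 8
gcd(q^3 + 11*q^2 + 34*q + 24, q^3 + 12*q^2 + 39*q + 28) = q^2 + 5*q + 4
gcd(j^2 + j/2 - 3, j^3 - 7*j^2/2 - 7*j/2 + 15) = j + 2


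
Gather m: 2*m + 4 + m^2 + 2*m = m^2 + 4*m + 4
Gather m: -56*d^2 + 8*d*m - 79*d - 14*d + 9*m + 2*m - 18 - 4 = -56*d^2 - 93*d + m*(8*d + 11) - 22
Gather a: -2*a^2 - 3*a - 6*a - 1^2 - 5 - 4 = -2*a^2 - 9*a - 10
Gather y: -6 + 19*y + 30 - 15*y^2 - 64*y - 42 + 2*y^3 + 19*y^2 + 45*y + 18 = 2*y^3 + 4*y^2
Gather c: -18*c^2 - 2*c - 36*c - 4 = -18*c^2 - 38*c - 4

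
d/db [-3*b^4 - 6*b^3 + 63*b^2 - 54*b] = -12*b^3 - 18*b^2 + 126*b - 54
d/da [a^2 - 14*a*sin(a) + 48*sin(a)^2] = -14*a*cos(a) + 2*a - 14*sin(a) + 48*sin(2*a)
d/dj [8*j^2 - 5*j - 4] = 16*j - 5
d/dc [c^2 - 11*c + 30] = 2*c - 11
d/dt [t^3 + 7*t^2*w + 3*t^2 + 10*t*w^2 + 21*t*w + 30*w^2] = 3*t^2 + 14*t*w + 6*t + 10*w^2 + 21*w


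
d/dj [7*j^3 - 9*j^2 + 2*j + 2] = 21*j^2 - 18*j + 2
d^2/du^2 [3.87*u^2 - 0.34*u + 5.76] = 7.74000000000000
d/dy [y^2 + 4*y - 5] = 2*y + 4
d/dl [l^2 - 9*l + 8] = 2*l - 9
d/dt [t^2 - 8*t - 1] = 2*t - 8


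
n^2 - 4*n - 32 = (n - 8)*(n + 4)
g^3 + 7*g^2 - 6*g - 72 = (g - 3)*(g + 4)*(g + 6)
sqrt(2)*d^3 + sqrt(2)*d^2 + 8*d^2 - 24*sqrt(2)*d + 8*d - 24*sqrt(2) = (d - 2*sqrt(2))*(d + 6*sqrt(2))*(sqrt(2)*d + sqrt(2))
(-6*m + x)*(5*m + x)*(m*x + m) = -30*m^3*x - 30*m^3 - m^2*x^2 - m^2*x + m*x^3 + m*x^2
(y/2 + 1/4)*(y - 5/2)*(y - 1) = y^3/2 - 3*y^2/2 + 3*y/8 + 5/8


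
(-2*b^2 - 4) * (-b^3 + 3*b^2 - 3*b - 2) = 2*b^5 - 6*b^4 + 10*b^3 - 8*b^2 + 12*b + 8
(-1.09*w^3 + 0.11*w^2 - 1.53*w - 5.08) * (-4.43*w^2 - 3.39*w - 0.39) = 4.8287*w^5 + 3.2078*w^4 + 6.8301*w^3 + 27.6482*w^2 + 17.8179*w + 1.9812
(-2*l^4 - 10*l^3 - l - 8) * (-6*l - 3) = 12*l^5 + 66*l^4 + 30*l^3 + 6*l^2 + 51*l + 24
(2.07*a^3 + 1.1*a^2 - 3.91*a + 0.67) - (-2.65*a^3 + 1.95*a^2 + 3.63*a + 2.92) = 4.72*a^3 - 0.85*a^2 - 7.54*a - 2.25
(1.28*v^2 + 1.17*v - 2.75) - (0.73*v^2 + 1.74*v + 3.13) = 0.55*v^2 - 0.57*v - 5.88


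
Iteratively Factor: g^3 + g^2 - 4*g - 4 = (g - 2)*(g^2 + 3*g + 2) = (g - 2)*(g + 1)*(g + 2)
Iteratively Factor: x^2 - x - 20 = (x - 5)*(x + 4)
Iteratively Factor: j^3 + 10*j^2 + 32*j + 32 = (j + 4)*(j^2 + 6*j + 8) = (j + 4)^2*(j + 2)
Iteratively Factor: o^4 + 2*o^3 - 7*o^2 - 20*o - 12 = (o + 2)*(o^3 - 7*o - 6) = (o + 1)*(o + 2)*(o^2 - o - 6) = (o - 3)*(o + 1)*(o + 2)*(o + 2)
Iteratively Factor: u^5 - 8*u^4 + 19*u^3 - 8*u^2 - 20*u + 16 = (u + 1)*(u^4 - 9*u^3 + 28*u^2 - 36*u + 16) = (u - 1)*(u + 1)*(u^3 - 8*u^2 + 20*u - 16) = (u - 2)*(u - 1)*(u + 1)*(u^2 - 6*u + 8) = (u - 2)^2*(u - 1)*(u + 1)*(u - 4)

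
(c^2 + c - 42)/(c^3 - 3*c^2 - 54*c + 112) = (c - 6)/(c^2 - 10*c + 16)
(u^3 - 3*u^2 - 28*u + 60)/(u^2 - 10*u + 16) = (u^2 - u - 30)/(u - 8)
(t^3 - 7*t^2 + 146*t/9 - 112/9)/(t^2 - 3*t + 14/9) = (3*t^2 - 14*t + 16)/(3*t - 2)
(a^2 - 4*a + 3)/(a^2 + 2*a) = (a^2 - 4*a + 3)/(a*(a + 2))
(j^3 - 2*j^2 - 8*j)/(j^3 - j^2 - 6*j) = (j - 4)/(j - 3)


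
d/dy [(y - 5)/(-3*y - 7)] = -22/(3*y + 7)^2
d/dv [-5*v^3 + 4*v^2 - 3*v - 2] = -15*v^2 + 8*v - 3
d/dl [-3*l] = -3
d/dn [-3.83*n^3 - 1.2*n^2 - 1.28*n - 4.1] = -11.49*n^2 - 2.4*n - 1.28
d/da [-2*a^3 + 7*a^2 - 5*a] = -6*a^2 + 14*a - 5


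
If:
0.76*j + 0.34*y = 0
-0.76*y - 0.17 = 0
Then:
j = 0.10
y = -0.22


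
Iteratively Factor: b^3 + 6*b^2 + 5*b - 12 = (b + 4)*(b^2 + 2*b - 3) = (b + 3)*(b + 4)*(b - 1)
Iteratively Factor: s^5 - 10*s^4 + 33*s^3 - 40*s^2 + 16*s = (s - 1)*(s^4 - 9*s^3 + 24*s^2 - 16*s) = (s - 1)^2*(s^3 - 8*s^2 + 16*s) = (s - 4)*(s - 1)^2*(s^2 - 4*s) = s*(s - 4)*(s - 1)^2*(s - 4)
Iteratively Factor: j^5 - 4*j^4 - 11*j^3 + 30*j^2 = (j - 2)*(j^4 - 2*j^3 - 15*j^2) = j*(j - 2)*(j^3 - 2*j^2 - 15*j) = j*(j - 5)*(j - 2)*(j^2 + 3*j) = j^2*(j - 5)*(j - 2)*(j + 3)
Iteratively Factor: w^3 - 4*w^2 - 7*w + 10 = (w + 2)*(w^2 - 6*w + 5) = (w - 1)*(w + 2)*(w - 5)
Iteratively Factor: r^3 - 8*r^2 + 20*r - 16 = (r - 2)*(r^2 - 6*r + 8) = (r - 4)*(r - 2)*(r - 2)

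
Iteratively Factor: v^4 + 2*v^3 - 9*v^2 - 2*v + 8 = (v + 1)*(v^3 + v^2 - 10*v + 8) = (v - 2)*(v + 1)*(v^2 + 3*v - 4) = (v - 2)*(v + 1)*(v + 4)*(v - 1)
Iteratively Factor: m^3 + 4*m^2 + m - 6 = (m + 3)*(m^2 + m - 2) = (m + 2)*(m + 3)*(m - 1)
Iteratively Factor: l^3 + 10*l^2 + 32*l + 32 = (l + 4)*(l^2 + 6*l + 8) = (l + 4)^2*(l + 2)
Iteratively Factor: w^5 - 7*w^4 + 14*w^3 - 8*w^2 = (w)*(w^4 - 7*w^3 + 14*w^2 - 8*w) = w*(w - 2)*(w^3 - 5*w^2 + 4*w) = w*(w - 2)*(w - 1)*(w^2 - 4*w) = w*(w - 4)*(w - 2)*(w - 1)*(w)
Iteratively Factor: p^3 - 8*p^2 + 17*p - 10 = (p - 1)*(p^2 - 7*p + 10) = (p - 2)*(p - 1)*(p - 5)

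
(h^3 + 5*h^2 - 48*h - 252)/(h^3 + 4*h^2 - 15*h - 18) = (h^2 - h - 42)/(h^2 - 2*h - 3)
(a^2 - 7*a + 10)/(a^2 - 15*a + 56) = (a^2 - 7*a + 10)/(a^2 - 15*a + 56)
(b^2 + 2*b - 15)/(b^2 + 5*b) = (b - 3)/b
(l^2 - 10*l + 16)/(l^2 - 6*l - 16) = (l - 2)/(l + 2)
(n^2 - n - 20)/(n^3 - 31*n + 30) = (n + 4)/(n^2 + 5*n - 6)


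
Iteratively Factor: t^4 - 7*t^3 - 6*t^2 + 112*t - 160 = (t - 2)*(t^3 - 5*t^2 - 16*t + 80) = (t - 5)*(t - 2)*(t^2 - 16) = (t - 5)*(t - 2)*(t + 4)*(t - 4)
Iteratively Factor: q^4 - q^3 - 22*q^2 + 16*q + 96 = (q + 2)*(q^3 - 3*q^2 - 16*q + 48) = (q - 3)*(q + 2)*(q^2 - 16) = (q - 4)*(q - 3)*(q + 2)*(q + 4)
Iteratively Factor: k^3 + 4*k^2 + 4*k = (k + 2)*(k^2 + 2*k) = k*(k + 2)*(k + 2)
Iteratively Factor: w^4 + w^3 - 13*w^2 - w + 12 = (w - 3)*(w^3 + 4*w^2 - w - 4) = (w - 3)*(w + 4)*(w^2 - 1) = (w - 3)*(w + 1)*(w + 4)*(w - 1)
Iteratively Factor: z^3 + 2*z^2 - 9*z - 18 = (z - 3)*(z^2 + 5*z + 6) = (z - 3)*(z + 2)*(z + 3)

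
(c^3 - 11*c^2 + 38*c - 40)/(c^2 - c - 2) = (c^2 - 9*c + 20)/(c + 1)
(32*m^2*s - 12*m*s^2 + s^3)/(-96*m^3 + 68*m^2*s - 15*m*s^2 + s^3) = s/(-3*m + s)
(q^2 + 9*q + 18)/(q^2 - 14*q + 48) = (q^2 + 9*q + 18)/(q^2 - 14*q + 48)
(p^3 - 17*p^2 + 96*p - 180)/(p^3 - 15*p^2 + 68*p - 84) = (p^2 - 11*p + 30)/(p^2 - 9*p + 14)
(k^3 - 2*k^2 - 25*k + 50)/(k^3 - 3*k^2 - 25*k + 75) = (k - 2)/(k - 3)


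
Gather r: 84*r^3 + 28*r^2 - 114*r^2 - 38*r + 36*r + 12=84*r^3 - 86*r^2 - 2*r + 12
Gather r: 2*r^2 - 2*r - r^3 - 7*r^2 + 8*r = -r^3 - 5*r^2 + 6*r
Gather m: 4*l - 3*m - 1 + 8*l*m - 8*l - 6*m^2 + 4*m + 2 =-4*l - 6*m^2 + m*(8*l + 1) + 1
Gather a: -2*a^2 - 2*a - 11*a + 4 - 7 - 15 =-2*a^2 - 13*a - 18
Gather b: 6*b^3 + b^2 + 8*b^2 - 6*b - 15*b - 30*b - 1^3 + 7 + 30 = 6*b^3 + 9*b^2 - 51*b + 36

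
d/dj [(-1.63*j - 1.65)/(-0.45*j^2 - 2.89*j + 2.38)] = (0.7335*j^2 + 4.7107*j - (0.9*j + 2.89)*(1.63*j + 1.65) - 3.8794)/(0.45*j^2 + 2.89*j - 2.38)^2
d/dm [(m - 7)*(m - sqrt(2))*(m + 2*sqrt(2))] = 3*m^2 - 14*m + 2*sqrt(2)*m - 7*sqrt(2) - 4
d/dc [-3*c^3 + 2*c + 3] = 2 - 9*c^2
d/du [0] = 0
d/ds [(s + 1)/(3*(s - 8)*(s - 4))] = (-s^2 - 2*s + 44)/(3*(s^4 - 24*s^3 + 208*s^2 - 768*s + 1024))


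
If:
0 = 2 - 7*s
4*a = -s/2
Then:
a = -1/28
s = 2/7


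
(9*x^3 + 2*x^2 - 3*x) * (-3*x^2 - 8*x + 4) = -27*x^5 - 78*x^4 + 29*x^3 + 32*x^2 - 12*x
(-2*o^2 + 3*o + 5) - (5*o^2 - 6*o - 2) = -7*o^2 + 9*o + 7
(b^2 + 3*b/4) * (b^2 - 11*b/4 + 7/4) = b^4 - 2*b^3 - 5*b^2/16 + 21*b/16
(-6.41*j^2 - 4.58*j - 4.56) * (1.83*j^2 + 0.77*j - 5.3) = -11.7303*j^4 - 13.3171*j^3 + 22.1016*j^2 + 20.7628*j + 24.168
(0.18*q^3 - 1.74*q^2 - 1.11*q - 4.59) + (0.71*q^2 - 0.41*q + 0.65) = 0.18*q^3 - 1.03*q^2 - 1.52*q - 3.94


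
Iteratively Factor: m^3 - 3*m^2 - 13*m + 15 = (m - 1)*(m^2 - 2*m - 15) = (m - 5)*(m - 1)*(m + 3)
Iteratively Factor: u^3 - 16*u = (u + 4)*(u^2 - 4*u) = u*(u + 4)*(u - 4)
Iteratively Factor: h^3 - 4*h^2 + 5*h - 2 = (h - 2)*(h^2 - 2*h + 1) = (h - 2)*(h - 1)*(h - 1)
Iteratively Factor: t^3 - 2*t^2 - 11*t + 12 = (t + 3)*(t^2 - 5*t + 4) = (t - 4)*(t + 3)*(t - 1)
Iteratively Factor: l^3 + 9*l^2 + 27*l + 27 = (l + 3)*(l^2 + 6*l + 9) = (l + 3)^2*(l + 3)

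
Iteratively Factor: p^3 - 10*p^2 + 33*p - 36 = (p - 3)*(p^2 - 7*p + 12) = (p - 4)*(p - 3)*(p - 3)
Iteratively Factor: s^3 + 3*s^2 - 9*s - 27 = (s + 3)*(s^2 - 9) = (s + 3)^2*(s - 3)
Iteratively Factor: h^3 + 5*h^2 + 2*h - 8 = (h + 4)*(h^2 + h - 2) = (h - 1)*(h + 4)*(h + 2)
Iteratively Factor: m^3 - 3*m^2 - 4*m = (m)*(m^2 - 3*m - 4) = m*(m + 1)*(m - 4)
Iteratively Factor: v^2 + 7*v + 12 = (v + 4)*(v + 3)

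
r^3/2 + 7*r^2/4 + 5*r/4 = r*(r/2 + 1/2)*(r + 5/2)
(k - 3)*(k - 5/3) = k^2 - 14*k/3 + 5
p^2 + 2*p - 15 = (p - 3)*(p + 5)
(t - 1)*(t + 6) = t^2 + 5*t - 6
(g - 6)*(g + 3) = g^2 - 3*g - 18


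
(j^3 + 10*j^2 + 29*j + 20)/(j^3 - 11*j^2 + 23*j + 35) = (j^2 + 9*j + 20)/(j^2 - 12*j + 35)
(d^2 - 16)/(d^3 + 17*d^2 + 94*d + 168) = (d - 4)/(d^2 + 13*d + 42)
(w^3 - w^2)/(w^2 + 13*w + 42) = w^2*(w - 1)/(w^2 + 13*w + 42)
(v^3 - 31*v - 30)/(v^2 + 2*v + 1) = (v^2 - v - 30)/(v + 1)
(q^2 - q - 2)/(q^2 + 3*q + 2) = (q - 2)/(q + 2)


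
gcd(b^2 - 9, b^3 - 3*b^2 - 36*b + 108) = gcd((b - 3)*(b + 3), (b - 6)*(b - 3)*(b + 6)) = b - 3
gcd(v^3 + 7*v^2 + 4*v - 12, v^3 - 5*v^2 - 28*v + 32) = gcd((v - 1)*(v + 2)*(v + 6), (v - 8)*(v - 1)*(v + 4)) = v - 1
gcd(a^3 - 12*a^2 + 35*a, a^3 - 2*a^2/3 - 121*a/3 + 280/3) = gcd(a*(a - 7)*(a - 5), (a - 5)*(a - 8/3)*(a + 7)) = a - 5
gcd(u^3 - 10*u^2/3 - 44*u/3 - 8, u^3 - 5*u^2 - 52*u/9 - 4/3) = u^2 - 16*u/3 - 4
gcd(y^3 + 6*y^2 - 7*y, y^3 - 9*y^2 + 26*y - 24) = 1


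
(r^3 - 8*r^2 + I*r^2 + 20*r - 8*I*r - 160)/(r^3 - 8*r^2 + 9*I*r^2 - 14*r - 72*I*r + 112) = (r^2 + I*r + 20)/(r^2 + 9*I*r - 14)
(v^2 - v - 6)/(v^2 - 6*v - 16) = (v - 3)/(v - 8)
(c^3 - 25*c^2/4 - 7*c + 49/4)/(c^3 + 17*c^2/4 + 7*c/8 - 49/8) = 2*(c - 7)/(2*c + 7)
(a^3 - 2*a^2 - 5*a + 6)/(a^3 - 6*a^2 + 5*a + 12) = (a^2 + a - 2)/(a^2 - 3*a - 4)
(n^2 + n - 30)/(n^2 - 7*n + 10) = (n + 6)/(n - 2)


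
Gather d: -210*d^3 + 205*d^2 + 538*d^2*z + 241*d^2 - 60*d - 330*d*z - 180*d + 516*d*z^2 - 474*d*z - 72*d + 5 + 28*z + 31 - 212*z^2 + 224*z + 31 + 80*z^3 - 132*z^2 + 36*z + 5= -210*d^3 + d^2*(538*z + 446) + d*(516*z^2 - 804*z - 312) + 80*z^3 - 344*z^2 + 288*z + 72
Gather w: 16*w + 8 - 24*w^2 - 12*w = -24*w^2 + 4*w + 8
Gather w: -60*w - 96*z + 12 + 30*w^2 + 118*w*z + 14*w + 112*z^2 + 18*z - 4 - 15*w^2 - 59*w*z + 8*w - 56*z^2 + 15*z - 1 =15*w^2 + w*(59*z - 38) + 56*z^2 - 63*z + 7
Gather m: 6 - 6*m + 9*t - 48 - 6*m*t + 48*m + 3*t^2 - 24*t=m*(42 - 6*t) + 3*t^2 - 15*t - 42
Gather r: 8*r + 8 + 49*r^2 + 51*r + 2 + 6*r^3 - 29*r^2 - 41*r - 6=6*r^3 + 20*r^2 + 18*r + 4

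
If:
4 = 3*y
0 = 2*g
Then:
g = 0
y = 4/3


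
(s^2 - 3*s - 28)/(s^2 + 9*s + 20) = (s - 7)/(s + 5)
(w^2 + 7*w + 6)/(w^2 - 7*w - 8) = (w + 6)/(w - 8)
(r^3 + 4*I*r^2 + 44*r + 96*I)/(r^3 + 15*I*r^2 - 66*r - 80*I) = (r - 6*I)/(r + 5*I)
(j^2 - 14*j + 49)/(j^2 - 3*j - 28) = (j - 7)/(j + 4)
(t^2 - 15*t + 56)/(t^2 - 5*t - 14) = (t - 8)/(t + 2)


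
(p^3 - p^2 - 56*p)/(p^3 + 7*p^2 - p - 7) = p*(p - 8)/(p^2 - 1)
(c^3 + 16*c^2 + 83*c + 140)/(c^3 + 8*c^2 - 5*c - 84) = (c + 5)/(c - 3)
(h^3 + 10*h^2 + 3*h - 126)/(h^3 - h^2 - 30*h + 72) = (h + 7)/(h - 4)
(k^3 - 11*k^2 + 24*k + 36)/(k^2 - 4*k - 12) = (k^2 - 5*k - 6)/(k + 2)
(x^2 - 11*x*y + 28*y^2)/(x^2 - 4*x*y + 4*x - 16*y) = (x - 7*y)/(x + 4)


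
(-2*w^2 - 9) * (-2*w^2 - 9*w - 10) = 4*w^4 + 18*w^3 + 38*w^2 + 81*w + 90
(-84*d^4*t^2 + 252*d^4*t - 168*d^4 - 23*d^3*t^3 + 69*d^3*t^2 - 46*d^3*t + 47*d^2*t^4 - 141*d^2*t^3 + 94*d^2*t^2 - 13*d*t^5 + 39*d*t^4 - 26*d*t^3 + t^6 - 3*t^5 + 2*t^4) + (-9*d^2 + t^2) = -84*d^4*t^2 + 252*d^4*t - 168*d^4 - 23*d^3*t^3 + 69*d^3*t^2 - 46*d^3*t + 47*d^2*t^4 - 141*d^2*t^3 + 94*d^2*t^2 - 9*d^2 - 13*d*t^5 + 39*d*t^4 - 26*d*t^3 + t^6 - 3*t^5 + 2*t^4 + t^2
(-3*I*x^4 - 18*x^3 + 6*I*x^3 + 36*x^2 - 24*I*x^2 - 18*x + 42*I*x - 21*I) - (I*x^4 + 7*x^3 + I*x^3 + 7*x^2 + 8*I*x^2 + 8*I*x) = -4*I*x^4 - 25*x^3 + 5*I*x^3 + 29*x^2 - 32*I*x^2 - 18*x + 34*I*x - 21*I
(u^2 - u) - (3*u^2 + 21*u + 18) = -2*u^2 - 22*u - 18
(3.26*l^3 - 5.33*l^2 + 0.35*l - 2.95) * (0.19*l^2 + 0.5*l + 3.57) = 0.6194*l^5 + 0.6173*l^4 + 9.0397*l^3 - 19.4136*l^2 - 0.2255*l - 10.5315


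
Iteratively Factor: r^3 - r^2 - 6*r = (r)*(r^2 - r - 6) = r*(r - 3)*(r + 2)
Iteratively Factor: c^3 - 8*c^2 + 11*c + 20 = (c + 1)*(c^2 - 9*c + 20) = (c - 5)*(c + 1)*(c - 4)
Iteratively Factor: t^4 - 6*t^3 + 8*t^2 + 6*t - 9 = (t - 3)*(t^3 - 3*t^2 - t + 3) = (t - 3)*(t + 1)*(t^2 - 4*t + 3) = (t - 3)*(t - 1)*(t + 1)*(t - 3)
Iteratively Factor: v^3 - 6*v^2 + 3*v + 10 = (v - 2)*(v^2 - 4*v - 5) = (v - 5)*(v - 2)*(v + 1)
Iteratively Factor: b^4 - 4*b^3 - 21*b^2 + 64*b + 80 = (b + 4)*(b^3 - 8*b^2 + 11*b + 20) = (b + 1)*(b + 4)*(b^2 - 9*b + 20) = (b - 5)*(b + 1)*(b + 4)*(b - 4)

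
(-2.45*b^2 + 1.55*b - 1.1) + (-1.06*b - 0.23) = -2.45*b^2 + 0.49*b - 1.33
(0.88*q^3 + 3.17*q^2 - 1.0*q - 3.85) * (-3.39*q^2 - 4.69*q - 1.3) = -2.9832*q^5 - 14.8735*q^4 - 12.6213*q^3 + 13.6205*q^2 + 19.3565*q + 5.005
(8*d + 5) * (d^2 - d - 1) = 8*d^3 - 3*d^2 - 13*d - 5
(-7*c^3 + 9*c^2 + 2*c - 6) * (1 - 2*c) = 14*c^4 - 25*c^3 + 5*c^2 + 14*c - 6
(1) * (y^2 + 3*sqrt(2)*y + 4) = y^2 + 3*sqrt(2)*y + 4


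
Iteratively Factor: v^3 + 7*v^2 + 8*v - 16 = (v + 4)*(v^2 + 3*v - 4) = (v - 1)*(v + 4)*(v + 4)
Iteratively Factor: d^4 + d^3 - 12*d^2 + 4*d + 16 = (d - 2)*(d^3 + 3*d^2 - 6*d - 8) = (d - 2)*(d + 4)*(d^2 - d - 2) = (d - 2)*(d + 1)*(d + 4)*(d - 2)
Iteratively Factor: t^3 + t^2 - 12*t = (t + 4)*(t^2 - 3*t) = (t - 3)*(t + 4)*(t)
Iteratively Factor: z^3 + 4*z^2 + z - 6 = (z + 3)*(z^2 + z - 2) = (z - 1)*(z + 3)*(z + 2)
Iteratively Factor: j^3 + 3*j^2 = (j)*(j^2 + 3*j) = j^2*(j + 3)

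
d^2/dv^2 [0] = 0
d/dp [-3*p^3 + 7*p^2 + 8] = p*(14 - 9*p)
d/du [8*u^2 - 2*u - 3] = 16*u - 2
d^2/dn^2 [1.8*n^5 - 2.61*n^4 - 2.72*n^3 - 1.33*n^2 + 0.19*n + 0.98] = 36.0*n^3 - 31.32*n^2 - 16.32*n - 2.66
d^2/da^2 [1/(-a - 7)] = -2/(a + 7)^3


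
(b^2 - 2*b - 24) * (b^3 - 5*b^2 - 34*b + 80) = b^5 - 7*b^4 - 48*b^3 + 268*b^2 + 656*b - 1920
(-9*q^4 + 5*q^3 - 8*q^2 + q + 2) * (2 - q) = 9*q^5 - 23*q^4 + 18*q^3 - 17*q^2 + 4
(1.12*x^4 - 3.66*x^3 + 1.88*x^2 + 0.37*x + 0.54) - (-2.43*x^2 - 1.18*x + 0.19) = 1.12*x^4 - 3.66*x^3 + 4.31*x^2 + 1.55*x + 0.35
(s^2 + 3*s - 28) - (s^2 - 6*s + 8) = 9*s - 36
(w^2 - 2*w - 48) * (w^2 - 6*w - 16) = w^4 - 8*w^3 - 52*w^2 + 320*w + 768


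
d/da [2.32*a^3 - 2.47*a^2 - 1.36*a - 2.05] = 6.96*a^2 - 4.94*a - 1.36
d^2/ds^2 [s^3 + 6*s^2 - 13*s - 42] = 6*s + 12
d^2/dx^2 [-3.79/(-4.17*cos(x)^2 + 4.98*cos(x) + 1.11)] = (263.615724*(1 - cos(x)^2)^2 - 236.116242*cos(x)^3 + 295.97247*cos(x)^2 + 451.282122*cos(x) - 486.688302)/(-4.17*cos(x)^2 + 4.98*cos(x) + 1.11)^3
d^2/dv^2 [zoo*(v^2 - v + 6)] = zoo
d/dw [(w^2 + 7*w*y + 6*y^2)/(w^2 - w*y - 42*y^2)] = -8*y/(w^2 - 14*w*y + 49*y^2)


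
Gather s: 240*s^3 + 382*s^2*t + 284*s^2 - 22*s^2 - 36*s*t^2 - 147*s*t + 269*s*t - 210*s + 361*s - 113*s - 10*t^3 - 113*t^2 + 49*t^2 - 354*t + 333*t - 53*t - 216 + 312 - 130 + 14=240*s^3 + s^2*(382*t + 262) + s*(-36*t^2 + 122*t + 38) - 10*t^3 - 64*t^2 - 74*t - 20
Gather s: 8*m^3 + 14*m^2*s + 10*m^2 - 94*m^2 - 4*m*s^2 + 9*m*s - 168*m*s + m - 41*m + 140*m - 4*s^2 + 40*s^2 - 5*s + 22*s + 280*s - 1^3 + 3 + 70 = 8*m^3 - 84*m^2 + 100*m + s^2*(36 - 4*m) + s*(14*m^2 - 159*m + 297) + 72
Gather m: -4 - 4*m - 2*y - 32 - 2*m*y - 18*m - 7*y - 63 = m*(-2*y - 22) - 9*y - 99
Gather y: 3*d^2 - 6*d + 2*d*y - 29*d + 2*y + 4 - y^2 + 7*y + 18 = 3*d^2 - 35*d - y^2 + y*(2*d + 9) + 22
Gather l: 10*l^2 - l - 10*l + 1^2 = 10*l^2 - 11*l + 1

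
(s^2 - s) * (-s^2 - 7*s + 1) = -s^4 - 6*s^3 + 8*s^2 - s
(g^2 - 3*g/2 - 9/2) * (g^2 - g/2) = g^4 - 2*g^3 - 15*g^2/4 + 9*g/4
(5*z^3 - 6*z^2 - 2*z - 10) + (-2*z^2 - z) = 5*z^3 - 8*z^2 - 3*z - 10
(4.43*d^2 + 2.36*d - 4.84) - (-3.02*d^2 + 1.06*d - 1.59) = 7.45*d^2 + 1.3*d - 3.25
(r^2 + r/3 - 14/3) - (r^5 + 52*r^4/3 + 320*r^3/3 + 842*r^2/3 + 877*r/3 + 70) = -r^5 - 52*r^4/3 - 320*r^3/3 - 839*r^2/3 - 292*r - 224/3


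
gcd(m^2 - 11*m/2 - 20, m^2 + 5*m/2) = m + 5/2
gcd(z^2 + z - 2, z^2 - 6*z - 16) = z + 2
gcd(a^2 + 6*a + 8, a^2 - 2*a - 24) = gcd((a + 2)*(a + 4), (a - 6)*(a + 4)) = a + 4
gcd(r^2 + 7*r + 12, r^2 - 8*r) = 1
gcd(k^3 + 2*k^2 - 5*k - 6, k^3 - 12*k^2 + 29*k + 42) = k + 1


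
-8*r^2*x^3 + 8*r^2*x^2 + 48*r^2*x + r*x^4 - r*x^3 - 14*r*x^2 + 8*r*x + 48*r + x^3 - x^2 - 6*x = (-8*r + x)*(x - 3)*(x + 2)*(r*x + 1)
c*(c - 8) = c^2 - 8*c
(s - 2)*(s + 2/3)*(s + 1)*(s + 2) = s^4 + 5*s^3/3 - 10*s^2/3 - 20*s/3 - 8/3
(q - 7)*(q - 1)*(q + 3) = q^3 - 5*q^2 - 17*q + 21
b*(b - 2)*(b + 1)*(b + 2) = b^4 + b^3 - 4*b^2 - 4*b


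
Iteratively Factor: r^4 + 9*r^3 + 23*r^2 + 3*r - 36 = (r + 3)*(r^3 + 6*r^2 + 5*r - 12) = (r - 1)*(r + 3)*(r^2 + 7*r + 12) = (r - 1)*(r + 3)^2*(r + 4)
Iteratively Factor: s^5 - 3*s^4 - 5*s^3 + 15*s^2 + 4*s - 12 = (s - 3)*(s^4 - 5*s^2 + 4) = (s - 3)*(s + 2)*(s^3 - 2*s^2 - s + 2) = (s - 3)*(s + 1)*(s + 2)*(s^2 - 3*s + 2) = (s - 3)*(s - 2)*(s + 1)*(s + 2)*(s - 1)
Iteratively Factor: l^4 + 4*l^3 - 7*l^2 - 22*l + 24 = (l - 1)*(l^3 + 5*l^2 - 2*l - 24) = (l - 1)*(l + 4)*(l^2 + l - 6) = (l - 2)*(l - 1)*(l + 4)*(l + 3)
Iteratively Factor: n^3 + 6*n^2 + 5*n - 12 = (n + 4)*(n^2 + 2*n - 3) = (n + 3)*(n + 4)*(n - 1)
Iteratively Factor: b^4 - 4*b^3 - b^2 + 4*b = (b)*(b^3 - 4*b^2 - b + 4) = b*(b - 4)*(b^2 - 1) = b*(b - 4)*(b - 1)*(b + 1)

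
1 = 1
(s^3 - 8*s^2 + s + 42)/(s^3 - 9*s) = (s^2 - 5*s - 14)/(s*(s + 3))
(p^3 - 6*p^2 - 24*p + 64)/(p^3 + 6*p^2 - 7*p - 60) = (p^2 - 10*p + 16)/(p^2 + 2*p - 15)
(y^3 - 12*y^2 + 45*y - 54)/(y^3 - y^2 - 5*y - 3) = (y^2 - 9*y + 18)/(y^2 + 2*y + 1)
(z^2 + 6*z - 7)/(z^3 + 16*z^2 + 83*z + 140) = (z - 1)/(z^2 + 9*z + 20)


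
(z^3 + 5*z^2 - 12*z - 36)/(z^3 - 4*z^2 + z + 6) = (z^2 + 8*z + 12)/(z^2 - z - 2)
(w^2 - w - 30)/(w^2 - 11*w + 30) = (w + 5)/(w - 5)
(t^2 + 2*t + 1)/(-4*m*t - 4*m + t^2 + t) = (t + 1)/(-4*m + t)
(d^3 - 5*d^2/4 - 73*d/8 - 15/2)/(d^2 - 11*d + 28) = (8*d^2 + 22*d + 15)/(8*(d - 7))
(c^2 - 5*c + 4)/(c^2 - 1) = (c - 4)/(c + 1)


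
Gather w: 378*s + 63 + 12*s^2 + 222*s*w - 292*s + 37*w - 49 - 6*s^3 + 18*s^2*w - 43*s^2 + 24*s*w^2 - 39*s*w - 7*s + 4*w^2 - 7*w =-6*s^3 - 31*s^2 + 79*s + w^2*(24*s + 4) + w*(18*s^2 + 183*s + 30) + 14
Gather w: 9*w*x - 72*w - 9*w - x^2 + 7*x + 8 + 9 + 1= w*(9*x - 81) - x^2 + 7*x + 18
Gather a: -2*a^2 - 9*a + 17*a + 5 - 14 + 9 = -2*a^2 + 8*a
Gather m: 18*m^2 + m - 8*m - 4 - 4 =18*m^2 - 7*m - 8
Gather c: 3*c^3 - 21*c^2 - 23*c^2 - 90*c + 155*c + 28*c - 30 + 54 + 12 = 3*c^3 - 44*c^2 + 93*c + 36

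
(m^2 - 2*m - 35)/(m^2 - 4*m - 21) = (m + 5)/(m + 3)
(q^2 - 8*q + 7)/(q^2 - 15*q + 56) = (q - 1)/(q - 8)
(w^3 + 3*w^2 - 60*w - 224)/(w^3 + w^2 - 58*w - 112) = (w + 4)/(w + 2)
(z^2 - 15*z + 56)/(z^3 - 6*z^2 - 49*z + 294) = (z - 8)/(z^2 + z - 42)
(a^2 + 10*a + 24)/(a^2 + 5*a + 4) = (a + 6)/(a + 1)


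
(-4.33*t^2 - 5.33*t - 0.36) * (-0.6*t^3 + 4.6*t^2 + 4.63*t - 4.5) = 2.598*t^5 - 16.72*t^4 - 44.3499*t^3 - 6.8489*t^2 + 22.3182*t + 1.62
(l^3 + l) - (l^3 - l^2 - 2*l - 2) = l^2 + 3*l + 2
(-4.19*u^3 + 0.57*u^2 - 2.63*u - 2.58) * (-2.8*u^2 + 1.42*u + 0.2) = 11.732*u^5 - 7.5458*u^4 + 7.3354*u^3 + 3.6034*u^2 - 4.1896*u - 0.516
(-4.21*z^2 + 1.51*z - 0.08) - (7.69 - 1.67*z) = -4.21*z^2 + 3.18*z - 7.77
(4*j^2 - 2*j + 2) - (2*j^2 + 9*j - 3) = 2*j^2 - 11*j + 5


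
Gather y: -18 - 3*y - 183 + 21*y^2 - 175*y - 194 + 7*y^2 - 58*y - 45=28*y^2 - 236*y - 440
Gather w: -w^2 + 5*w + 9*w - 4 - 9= -w^2 + 14*w - 13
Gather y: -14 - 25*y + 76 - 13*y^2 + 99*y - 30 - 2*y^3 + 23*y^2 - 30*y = -2*y^3 + 10*y^2 + 44*y + 32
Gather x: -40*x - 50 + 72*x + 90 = 32*x + 40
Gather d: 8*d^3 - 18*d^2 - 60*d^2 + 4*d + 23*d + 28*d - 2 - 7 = 8*d^3 - 78*d^2 + 55*d - 9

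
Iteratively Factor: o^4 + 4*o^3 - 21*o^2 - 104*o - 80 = (o + 4)*(o^3 - 21*o - 20) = (o + 4)^2*(o^2 - 4*o - 5) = (o + 1)*(o + 4)^2*(o - 5)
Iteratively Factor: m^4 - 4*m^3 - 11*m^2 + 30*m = (m)*(m^3 - 4*m^2 - 11*m + 30) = m*(m - 5)*(m^2 + m - 6) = m*(m - 5)*(m + 3)*(m - 2)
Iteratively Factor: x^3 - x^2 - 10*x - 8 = (x - 4)*(x^2 + 3*x + 2) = (x - 4)*(x + 1)*(x + 2)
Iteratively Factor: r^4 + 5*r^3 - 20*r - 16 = (r + 4)*(r^3 + r^2 - 4*r - 4) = (r - 2)*(r + 4)*(r^2 + 3*r + 2) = (r - 2)*(r + 1)*(r + 4)*(r + 2)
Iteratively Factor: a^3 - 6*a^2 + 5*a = (a - 5)*(a^2 - a) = (a - 5)*(a - 1)*(a)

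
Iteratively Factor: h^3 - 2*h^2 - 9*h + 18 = (h - 3)*(h^2 + h - 6) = (h - 3)*(h + 3)*(h - 2)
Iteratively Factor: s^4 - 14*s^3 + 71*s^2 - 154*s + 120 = (s - 4)*(s^3 - 10*s^2 + 31*s - 30) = (s - 4)*(s - 2)*(s^2 - 8*s + 15) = (s - 4)*(s - 3)*(s - 2)*(s - 5)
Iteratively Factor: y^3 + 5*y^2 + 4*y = (y + 1)*(y^2 + 4*y) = (y + 1)*(y + 4)*(y)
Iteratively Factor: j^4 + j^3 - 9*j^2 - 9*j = (j + 1)*(j^3 - 9*j) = (j - 3)*(j + 1)*(j^2 + 3*j) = (j - 3)*(j + 1)*(j + 3)*(j)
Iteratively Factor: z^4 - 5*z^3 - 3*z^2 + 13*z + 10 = (z + 1)*(z^3 - 6*z^2 + 3*z + 10) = (z + 1)^2*(z^2 - 7*z + 10) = (z - 2)*(z + 1)^2*(z - 5)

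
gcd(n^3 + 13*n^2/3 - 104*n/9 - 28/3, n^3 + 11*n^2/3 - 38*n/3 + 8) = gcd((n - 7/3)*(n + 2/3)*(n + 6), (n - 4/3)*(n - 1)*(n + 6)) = n + 6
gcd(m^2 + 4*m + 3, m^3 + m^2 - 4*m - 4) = m + 1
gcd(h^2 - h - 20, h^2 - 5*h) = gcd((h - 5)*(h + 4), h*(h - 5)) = h - 5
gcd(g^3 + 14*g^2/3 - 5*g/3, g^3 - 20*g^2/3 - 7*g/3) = g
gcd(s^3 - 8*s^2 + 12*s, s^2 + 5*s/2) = s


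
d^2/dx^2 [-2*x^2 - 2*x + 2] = -4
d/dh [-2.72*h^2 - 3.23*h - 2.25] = -5.44*h - 3.23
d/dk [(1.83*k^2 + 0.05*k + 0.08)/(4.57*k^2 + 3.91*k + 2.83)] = (6.9268*k^2 + 9.6266*k - 0.1713)/(20.8849*k^4 + 35.7374*k^3 + 41.1543*k^2 + 22.1306*k + 8.0089)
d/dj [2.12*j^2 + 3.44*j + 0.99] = 4.24*j + 3.44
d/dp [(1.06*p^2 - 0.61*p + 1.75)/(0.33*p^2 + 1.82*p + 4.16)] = (2.1305*p^2 + 7.6642*p - 5.7226)/(0.1089*p^4 + 1.2012*p^3 + 6.058*p^2 + 15.1424*p + 17.3056)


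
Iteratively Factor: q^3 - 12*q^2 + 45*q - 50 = (q - 5)*(q^2 - 7*q + 10) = (q - 5)*(q - 2)*(q - 5)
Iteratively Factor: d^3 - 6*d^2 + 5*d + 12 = (d - 3)*(d^2 - 3*d - 4) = (d - 4)*(d - 3)*(d + 1)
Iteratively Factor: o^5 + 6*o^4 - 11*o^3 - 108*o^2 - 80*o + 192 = (o - 4)*(o^4 + 10*o^3 + 29*o^2 + 8*o - 48) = (o - 4)*(o + 3)*(o^3 + 7*o^2 + 8*o - 16) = (o - 4)*(o + 3)*(o + 4)*(o^2 + 3*o - 4) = (o - 4)*(o - 1)*(o + 3)*(o + 4)*(o + 4)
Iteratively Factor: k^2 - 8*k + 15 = (k - 5)*(k - 3)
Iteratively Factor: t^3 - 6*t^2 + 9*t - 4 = (t - 4)*(t^2 - 2*t + 1) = (t - 4)*(t - 1)*(t - 1)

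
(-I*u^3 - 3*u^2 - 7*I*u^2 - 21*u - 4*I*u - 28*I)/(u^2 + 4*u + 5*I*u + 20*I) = -(I*u^3 + u^2*(3 + 7*I) + u*(21 + 4*I) + 28*I)/(u^2 + u*(4 + 5*I) + 20*I)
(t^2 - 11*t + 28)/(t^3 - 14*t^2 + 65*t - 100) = (t - 7)/(t^2 - 10*t + 25)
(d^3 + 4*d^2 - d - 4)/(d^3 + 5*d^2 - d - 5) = (d + 4)/(d + 5)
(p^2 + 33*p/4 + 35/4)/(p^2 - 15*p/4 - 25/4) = (p + 7)/(p - 5)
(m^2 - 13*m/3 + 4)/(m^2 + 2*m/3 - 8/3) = (m - 3)/(m + 2)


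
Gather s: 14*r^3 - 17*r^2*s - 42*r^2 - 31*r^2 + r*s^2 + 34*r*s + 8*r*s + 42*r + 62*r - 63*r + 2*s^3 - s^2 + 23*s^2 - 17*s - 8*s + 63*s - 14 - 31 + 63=14*r^3 - 73*r^2 + 41*r + 2*s^3 + s^2*(r + 22) + s*(-17*r^2 + 42*r + 38) + 18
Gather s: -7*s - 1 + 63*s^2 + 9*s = 63*s^2 + 2*s - 1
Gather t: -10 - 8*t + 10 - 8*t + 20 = 20 - 16*t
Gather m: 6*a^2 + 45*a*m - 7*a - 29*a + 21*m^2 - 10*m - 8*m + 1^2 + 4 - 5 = 6*a^2 - 36*a + 21*m^2 + m*(45*a - 18)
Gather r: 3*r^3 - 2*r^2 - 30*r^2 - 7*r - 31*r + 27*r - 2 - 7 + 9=3*r^3 - 32*r^2 - 11*r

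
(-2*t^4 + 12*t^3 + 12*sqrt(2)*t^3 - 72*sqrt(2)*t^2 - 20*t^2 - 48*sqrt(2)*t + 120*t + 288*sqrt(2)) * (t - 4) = -2*t^5 + 12*sqrt(2)*t^4 + 20*t^4 - 120*sqrt(2)*t^3 - 68*t^3 + 200*t^2 + 240*sqrt(2)*t^2 - 480*t + 480*sqrt(2)*t - 1152*sqrt(2)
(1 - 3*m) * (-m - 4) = 3*m^2 + 11*m - 4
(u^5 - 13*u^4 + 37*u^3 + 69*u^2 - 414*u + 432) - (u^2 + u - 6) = u^5 - 13*u^4 + 37*u^3 + 68*u^2 - 415*u + 438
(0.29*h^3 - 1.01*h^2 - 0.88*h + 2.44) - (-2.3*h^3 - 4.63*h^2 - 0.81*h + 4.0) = 2.59*h^3 + 3.62*h^2 - 0.07*h - 1.56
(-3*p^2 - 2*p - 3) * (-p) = 3*p^3 + 2*p^2 + 3*p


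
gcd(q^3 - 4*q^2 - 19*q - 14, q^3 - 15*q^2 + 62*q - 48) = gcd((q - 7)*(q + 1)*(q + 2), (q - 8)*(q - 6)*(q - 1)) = 1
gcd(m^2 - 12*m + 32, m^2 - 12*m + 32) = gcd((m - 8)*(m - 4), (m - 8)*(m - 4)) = m^2 - 12*m + 32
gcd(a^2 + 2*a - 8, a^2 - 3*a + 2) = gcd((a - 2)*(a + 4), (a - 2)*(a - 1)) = a - 2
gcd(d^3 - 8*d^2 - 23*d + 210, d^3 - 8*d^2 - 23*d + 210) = d^3 - 8*d^2 - 23*d + 210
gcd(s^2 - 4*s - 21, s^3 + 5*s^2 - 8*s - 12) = 1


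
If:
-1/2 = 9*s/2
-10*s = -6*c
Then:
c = -5/27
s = -1/9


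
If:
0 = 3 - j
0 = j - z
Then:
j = 3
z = 3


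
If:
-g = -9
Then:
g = 9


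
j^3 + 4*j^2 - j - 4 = (j - 1)*(j + 1)*(j + 4)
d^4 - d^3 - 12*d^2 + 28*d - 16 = (d - 2)^2*(d - 1)*(d + 4)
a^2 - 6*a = a*(a - 6)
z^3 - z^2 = z^2*(z - 1)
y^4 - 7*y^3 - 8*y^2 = y^2*(y - 8)*(y + 1)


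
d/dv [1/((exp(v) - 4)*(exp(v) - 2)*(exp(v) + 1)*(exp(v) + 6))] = (-4*exp(3*v) - 3*exp(2*v) + 56*exp(v) - 20)*exp(v)/(exp(8*v) + 2*exp(7*v) - 55*exp(6*v) - 16*exp(5*v) + 920*exp(4*v) - 1024*exp(3*v) - 2288*exp(2*v) + 1920*exp(v) + 2304)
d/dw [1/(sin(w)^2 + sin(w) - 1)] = -(2*sin(w) + 1)*cos(w)/(sin(w) - cos(w)^2)^2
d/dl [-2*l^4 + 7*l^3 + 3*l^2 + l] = -8*l^3 + 21*l^2 + 6*l + 1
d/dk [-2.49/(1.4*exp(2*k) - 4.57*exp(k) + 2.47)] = (6.972*exp(k) - 11.3793)*exp(k)/(1.4*exp(2*k) - 4.57*exp(k) + 2.47)^2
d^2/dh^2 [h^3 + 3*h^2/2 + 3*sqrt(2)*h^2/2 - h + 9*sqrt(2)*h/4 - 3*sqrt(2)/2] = 6*h + 3 + 3*sqrt(2)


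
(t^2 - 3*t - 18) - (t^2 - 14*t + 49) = 11*t - 67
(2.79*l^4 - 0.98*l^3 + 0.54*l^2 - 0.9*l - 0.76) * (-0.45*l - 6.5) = -1.2555*l^5 - 17.694*l^4 + 6.127*l^3 - 3.105*l^2 + 6.192*l + 4.94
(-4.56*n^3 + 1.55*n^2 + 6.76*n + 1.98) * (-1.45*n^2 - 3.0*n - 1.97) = 6.612*n^5 + 11.4325*n^4 - 5.4688*n^3 - 26.2045*n^2 - 19.2572*n - 3.9006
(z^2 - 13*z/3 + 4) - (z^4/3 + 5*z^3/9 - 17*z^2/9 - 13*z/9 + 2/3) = -z^4/3 - 5*z^3/9 + 26*z^2/9 - 26*z/9 + 10/3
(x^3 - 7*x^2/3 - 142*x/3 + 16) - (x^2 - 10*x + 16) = x^3 - 10*x^2/3 - 112*x/3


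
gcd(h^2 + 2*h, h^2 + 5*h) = h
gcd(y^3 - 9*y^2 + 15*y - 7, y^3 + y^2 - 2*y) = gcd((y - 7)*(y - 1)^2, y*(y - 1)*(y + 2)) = y - 1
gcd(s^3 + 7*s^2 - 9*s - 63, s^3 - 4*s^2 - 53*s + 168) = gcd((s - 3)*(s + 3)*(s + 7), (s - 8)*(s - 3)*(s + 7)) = s^2 + 4*s - 21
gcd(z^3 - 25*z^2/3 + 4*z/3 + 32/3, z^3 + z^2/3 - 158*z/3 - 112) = z - 8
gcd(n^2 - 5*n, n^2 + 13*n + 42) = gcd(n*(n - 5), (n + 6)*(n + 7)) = 1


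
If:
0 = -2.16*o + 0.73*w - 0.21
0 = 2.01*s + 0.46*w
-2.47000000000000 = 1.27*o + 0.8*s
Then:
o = -3.32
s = 2.18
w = -9.53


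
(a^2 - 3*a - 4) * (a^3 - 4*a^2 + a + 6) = a^5 - 7*a^4 + 9*a^3 + 19*a^2 - 22*a - 24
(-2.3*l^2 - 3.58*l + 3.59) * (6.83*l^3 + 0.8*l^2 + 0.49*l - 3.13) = -15.709*l^5 - 26.2914*l^4 + 20.5287*l^3 + 8.3168*l^2 + 12.9645*l - 11.2367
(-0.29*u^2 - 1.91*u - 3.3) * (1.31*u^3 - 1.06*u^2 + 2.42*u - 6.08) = -0.3799*u^5 - 2.1947*u^4 - 3.0002*u^3 + 0.639*u^2 + 3.6268*u + 20.064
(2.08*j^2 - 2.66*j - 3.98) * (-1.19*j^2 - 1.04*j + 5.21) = -2.4752*j^4 + 1.0022*j^3 + 18.3394*j^2 - 9.7194*j - 20.7358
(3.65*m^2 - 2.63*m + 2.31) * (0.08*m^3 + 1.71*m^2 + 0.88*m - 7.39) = 0.292*m^5 + 6.0311*m^4 - 1.1005*m^3 - 25.3378*m^2 + 21.4685*m - 17.0709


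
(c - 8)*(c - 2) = c^2 - 10*c + 16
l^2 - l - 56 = (l - 8)*(l + 7)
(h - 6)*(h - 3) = h^2 - 9*h + 18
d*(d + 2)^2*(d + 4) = d^4 + 8*d^3 + 20*d^2 + 16*d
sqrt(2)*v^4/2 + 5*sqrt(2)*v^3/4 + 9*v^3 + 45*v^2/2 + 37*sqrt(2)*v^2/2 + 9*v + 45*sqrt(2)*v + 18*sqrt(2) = (v + 1/2)*(v + 3*sqrt(2))*(v + 6*sqrt(2))*(sqrt(2)*v/2 + sqrt(2))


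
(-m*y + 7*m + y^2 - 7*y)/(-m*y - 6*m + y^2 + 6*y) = (y - 7)/(y + 6)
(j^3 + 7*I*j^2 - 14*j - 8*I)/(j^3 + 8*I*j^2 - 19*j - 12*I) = (j + 2*I)/(j + 3*I)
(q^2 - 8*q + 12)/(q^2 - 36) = (q - 2)/(q + 6)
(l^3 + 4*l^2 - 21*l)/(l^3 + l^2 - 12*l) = (l + 7)/(l + 4)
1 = 1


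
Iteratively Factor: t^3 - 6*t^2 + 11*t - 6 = (t - 3)*(t^2 - 3*t + 2) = (t - 3)*(t - 1)*(t - 2)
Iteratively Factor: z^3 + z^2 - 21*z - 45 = (z + 3)*(z^2 - 2*z - 15) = (z - 5)*(z + 3)*(z + 3)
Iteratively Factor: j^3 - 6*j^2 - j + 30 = (j - 3)*(j^2 - 3*j - 10) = (j - 3)*(j + 2)*(j - 5)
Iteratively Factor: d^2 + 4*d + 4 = (d + 2)*(d + 2)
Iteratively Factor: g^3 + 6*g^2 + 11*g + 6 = (g + 3)*(g^2 + 3*g + 2) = (g + 1)*(g + 3)*(g + 2)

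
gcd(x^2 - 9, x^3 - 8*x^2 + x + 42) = x - 3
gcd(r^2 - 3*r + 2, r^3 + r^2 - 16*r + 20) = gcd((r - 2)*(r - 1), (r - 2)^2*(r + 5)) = r - 2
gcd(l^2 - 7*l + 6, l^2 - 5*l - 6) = l - 6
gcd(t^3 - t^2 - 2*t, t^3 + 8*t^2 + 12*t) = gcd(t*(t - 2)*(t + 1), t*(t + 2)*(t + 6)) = t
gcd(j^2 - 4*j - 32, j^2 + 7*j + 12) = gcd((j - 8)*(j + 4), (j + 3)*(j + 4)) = j + 4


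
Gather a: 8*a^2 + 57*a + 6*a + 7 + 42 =8*a^2 + 63*a + 49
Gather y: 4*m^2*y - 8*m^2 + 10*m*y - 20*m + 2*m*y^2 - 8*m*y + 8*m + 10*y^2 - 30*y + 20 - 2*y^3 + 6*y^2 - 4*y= -8*m^2 - 12*m - 2*y^3 + y^2*(2*m + 16) + y*(4*m^2 + 2*m - 34) + 20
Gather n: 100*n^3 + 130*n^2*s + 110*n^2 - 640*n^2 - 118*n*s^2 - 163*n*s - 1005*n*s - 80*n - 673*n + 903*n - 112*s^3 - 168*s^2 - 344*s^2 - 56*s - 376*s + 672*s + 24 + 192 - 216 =100*n^3 + n^2*(130*s - 530) + n*(-118*s^2 - 1168*s + 150) - 112*s^3 - 512*s^2 + 240*s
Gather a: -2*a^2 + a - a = -2*a^2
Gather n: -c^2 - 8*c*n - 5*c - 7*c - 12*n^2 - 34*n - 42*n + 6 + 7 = -c^2 - 12*c - 12*n^2 + n*(-8*c - 76) + 13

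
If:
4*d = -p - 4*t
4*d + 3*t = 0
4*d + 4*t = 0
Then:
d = 0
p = 0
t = 0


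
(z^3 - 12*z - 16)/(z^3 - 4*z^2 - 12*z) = (z^2 - 2*z - 8)/(z*(z - 6))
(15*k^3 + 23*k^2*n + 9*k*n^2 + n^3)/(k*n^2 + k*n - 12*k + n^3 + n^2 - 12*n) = (15*k^2 + 8*k*n + n^2)/(n^2 + n - 12)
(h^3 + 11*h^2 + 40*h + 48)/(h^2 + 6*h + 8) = (h^2 + 7*h + 12)/(h + 2)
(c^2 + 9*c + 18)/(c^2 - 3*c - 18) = (c + 6)/(c - 6)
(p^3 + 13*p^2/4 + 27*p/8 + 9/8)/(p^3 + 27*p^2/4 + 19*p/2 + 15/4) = (p + 3/2)/(p + 5)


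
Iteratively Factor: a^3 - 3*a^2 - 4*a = (a + 1)*(a^2 - 4*a) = a*(a + 1)*(a - 4)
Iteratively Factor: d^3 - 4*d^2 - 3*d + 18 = (d - 3)*(d^2 - d - 6) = (d - 3)*(d + 2)*(d - 3)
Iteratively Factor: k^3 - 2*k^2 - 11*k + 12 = (k - 4)*(k^2 + 2*k - 3) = (k - 4)*(k + 3)*(k - 1)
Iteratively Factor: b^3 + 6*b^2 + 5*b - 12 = (b - 1)*(b^2 + 7*b + 12) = (b - 1)*(b + 4)*(b + 3)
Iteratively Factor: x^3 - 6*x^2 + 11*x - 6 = (x - 3)*(x^2 - 3*x + 2) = (x - 3)*(x - 1)*(x - 2)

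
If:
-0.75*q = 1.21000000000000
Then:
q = -1.61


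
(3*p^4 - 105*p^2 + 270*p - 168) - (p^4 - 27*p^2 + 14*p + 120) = 2*p^4 - 78*p^2 + 256*p - 288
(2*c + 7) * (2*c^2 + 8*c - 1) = 4*c^3 + 30*c^2 + 54*c - 7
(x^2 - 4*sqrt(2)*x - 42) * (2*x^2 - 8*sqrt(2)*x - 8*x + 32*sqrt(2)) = 2*x^4 - 16*sqrt(2)*x^3 - 8*x^3 - 20*x^2 + 64*sqrt(2)*x^2 + 80*x + 336*sqrt(2)*x - 1344*sqrt(2)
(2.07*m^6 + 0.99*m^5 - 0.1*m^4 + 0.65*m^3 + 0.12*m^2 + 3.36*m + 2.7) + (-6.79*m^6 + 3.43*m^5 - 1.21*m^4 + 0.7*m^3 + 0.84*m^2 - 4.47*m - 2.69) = -4.72*m^6 + 4.42*m^5 - 1.31*m^4 + 1.35*m^3 + 0.96*m^2 - 1.11*m + 0.0100000000000002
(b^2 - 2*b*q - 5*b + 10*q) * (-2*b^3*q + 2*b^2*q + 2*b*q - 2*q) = -2*b^5*q + 4*b^4*q^2 + 12*b^4*q - 24*b^3*q^2 - 8*b^3*q + 16*b^2*q^2 - 12*b^2*q + 24*b*q^2 + 10*b*q - 20*q^2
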